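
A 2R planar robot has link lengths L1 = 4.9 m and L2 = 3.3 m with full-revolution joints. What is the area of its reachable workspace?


r_max = L1 + L2 = 8.2 m
r_min = |L1 - L2| = 1.6 m
Area = pi*(r_max^2 - r_min^2)
= pi*(67.24 - 2.56)
= pi * 64.68
= 203.1982 m^2


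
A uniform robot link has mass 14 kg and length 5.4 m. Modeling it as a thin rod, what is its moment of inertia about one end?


I = (1/3) * m * L^2
= (1/3) * 14 * 5.4^2
= 0.333333 * 14 * 29.16
= 136.08 kg*m^2


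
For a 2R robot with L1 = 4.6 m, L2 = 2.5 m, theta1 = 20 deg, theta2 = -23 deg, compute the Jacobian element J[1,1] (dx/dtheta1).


J[1,1] = -L1*sin(t1) - L2*sin(t1+t2)
= -4.6*sin(20) - 2.5*sin(-3)
= -1.4425


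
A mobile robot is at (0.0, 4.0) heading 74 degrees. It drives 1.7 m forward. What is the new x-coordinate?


x_new = x0 + d*cos(theta)
= 0.0 + 1.7*cos(74)
= 0.0 + 0.4686
= 0.4686


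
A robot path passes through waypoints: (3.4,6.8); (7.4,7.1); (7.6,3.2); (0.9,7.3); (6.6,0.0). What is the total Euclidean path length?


Segment lengths:
  seg1 = sqrt((4.0)^2 + (0.3)^2) = 4.0112
  seg2 = sqrt((0.2)^2 + (-3.9)^2) = 3.9051
  seg3 = sqrt((-6.7)^2 + (4.1)^2) = 7.8549
  seg4 = sqrt((5.7)^2 + (-7.3)^2) = 9.2617
Total = 25.033


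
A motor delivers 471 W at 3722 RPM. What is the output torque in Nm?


omega = 3722 * 2*pi/60 = 389.7669 rad/s
tau = P / omega = 471 / 389.7669
= 1.2084 Nm


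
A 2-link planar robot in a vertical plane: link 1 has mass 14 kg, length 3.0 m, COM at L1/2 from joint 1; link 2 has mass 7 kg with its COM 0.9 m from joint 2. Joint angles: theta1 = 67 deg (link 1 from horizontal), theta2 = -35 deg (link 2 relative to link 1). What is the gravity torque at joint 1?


Horizontal distance from joint 1 to link-1 COM:
  x_c1 = (L1/2)*cos(t1) = 1.5 * 0.3907 = 0.5861 m
Horizontal distance from joint 1 to link-2 COM:
  x_c2 = L1*cos(t1) + Lc2*cos(t1+t2)
       = 3.0*0.3907 + 0.9*0.848 = 1.9354 m
tau1 = m1*g*x_c1 + m2*g*x_c2
     = 14*9.81*0.5861 + 7*9.81*1.9354
     = 80.4945 + 132.9064
     = 213.401 Nm


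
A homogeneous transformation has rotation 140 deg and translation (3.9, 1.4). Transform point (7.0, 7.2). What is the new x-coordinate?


x' = cos(theta)*px - sin(theta)*py + tx
= -0.766*7.0 - 0.6428*7.2 + 3.9
= -6.0904


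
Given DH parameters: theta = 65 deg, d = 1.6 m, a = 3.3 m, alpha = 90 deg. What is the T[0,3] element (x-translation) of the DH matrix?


T[0,3] = a * cos(theta)
= 3.3 * cos(65 deg)
= 3.3 * 0.4226
= 1.3946


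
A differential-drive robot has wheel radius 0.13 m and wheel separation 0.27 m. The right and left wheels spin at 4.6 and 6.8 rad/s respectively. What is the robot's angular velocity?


vR = r*wR = 0.13*4.6 = 0.598 m/s
vL = r*wL = 0.13*6.8 = 0.884 m/s
v = (vR+vL)/2 = 0.741 m/s
omega = (vR-vL)/L = -1.0593 rad/s
angular velocity = -1.0593 rad/s


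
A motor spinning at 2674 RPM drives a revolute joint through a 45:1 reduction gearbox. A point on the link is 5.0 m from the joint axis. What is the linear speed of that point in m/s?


omega_motor = 2674 * 2*pi/60 = 280.0206 rad/s
omega_joint = omega_motor / 45 = 6.2227 rad/s
v = omega_joint * r = 6.2227 * 5.0
= 31.1134 m/s


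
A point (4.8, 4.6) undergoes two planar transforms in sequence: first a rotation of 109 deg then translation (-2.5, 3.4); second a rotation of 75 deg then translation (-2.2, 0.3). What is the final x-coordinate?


After transform 1:
x1 = cos(109)*4.8 - sin(109)*4.6 + -2.5 = -8.4121
y1 = sin(109)*4.8 + cos(109)*4.6 + 3.4 = 6.4409
After transform 2:
x2 = cos(75)*-8.4121 - sin(75)*6.4409 + -2.2
= -10.5986


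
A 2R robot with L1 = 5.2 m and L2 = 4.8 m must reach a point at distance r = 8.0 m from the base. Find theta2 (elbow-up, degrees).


cos(theta2) = (r^2 - L1^2 - L2^2) / (2*L1*L2)
cos(theta2) = (64.0 - 27.04 - 23.04) / 49.92
cos(theta2) = 0.278846
theta2 = 73.8086 degrees


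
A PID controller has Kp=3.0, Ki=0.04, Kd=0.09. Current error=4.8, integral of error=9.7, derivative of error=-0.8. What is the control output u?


u = Kp*e + Ki*int(e) + Kd*de/dt
= 3.0*4.8 + 0.04*9.7 + 0.09*(-0.8)
= 14.4 + 0.388 + -0.072
= 14.716


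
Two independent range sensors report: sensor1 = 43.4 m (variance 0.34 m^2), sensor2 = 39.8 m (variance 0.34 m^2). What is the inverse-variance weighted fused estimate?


w1 = (1/var1) / (1/var1 + 1/var2)
   = 2.9412 / (2.9412 + 2.9412) = 0.5
w2 = 1 - w1 = 0.5
fused = w1*s1 + w2*s2 = 21.7 + 19.9
= 41.6 m


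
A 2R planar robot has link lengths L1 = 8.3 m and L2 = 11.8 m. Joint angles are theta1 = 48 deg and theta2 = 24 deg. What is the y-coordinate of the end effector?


Convert angles to radians: theta1 = 0.8378, theta2 = 0.4189
y = L1*sin(theta1) + L2*sin(theta1+theta2)
y = 6.1681 + 11.2225
y = 17.3906


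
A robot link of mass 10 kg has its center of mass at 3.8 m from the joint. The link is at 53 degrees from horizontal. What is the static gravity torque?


tau = m*g*L*cos(angle)
= 10 * 9.81 * 3.8 * cos(53 deg)
= 10 * 9.81 * 3.8 * 0.6018
= 224.3446 Nm


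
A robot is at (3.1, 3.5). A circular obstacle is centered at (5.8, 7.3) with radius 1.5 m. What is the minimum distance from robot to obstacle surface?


center_dist = sqrt((3.1-5.8)^2 + (3.5-7.3)^2)
= sqrt(7.29 + 14.44)
= 4.6615
min_dist = center_dist - radius = 4.6615 - 1.5 = 3.1615 m


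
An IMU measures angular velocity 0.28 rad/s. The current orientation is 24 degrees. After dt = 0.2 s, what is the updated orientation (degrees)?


delta_theta = w * dt = 0.28 * 0.2 = 0.056 rad
= 3.2086 deg
theta_new = 24 + 3.2086 = 27.2086 deg


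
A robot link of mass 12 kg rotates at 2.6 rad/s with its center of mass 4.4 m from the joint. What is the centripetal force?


F = m * omega^2 * r
= 12 * 2.6^2 * 4.4
= 12 * 6.76 * 4.4
= 356.928 N


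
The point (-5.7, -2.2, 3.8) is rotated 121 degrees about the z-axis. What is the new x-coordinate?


Rotation about z-axis: x' = x*cos(theta) - y*sin(theta)
= -5.7 * -0.515 - -2.2 * 0.8572
= 4.8215


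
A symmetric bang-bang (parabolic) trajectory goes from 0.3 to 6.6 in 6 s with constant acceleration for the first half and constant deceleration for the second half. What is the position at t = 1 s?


Symmetric rest-to-rest: each phase covers (pf-p0)/2 in time T/2. 0.5*a*(T/2)^2 = (pf-p0)/2 => a = 4*(pf-p0)/T^2
a = 4*(6.6-0.3)/6^2 = 0.7
t = 1 is in the acceleration phase (t <= T/2).
p = p0 + 0.5*a*t^2 = 0.3 + 0.5*0.7*1^2
= 0.65


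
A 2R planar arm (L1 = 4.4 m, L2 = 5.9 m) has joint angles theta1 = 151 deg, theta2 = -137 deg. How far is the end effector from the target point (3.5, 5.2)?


End effector via forward kinematics:
x = L1*cos(t1) + L2*cos(t1+t2) = 1.8764
y = L1*sin(t1) + L2*sin(t1+t2) = 3.5605
Distance to target:
d = sqrt((3.5 - 1.8764)^2 + (5.2 - 3.5605)^2)
= sqrt(2.636 + 2.688)
= 2.3074 m


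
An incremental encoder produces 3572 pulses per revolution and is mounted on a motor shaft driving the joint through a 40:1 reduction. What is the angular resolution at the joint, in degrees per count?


counts per rev = 3572
effective counts at joint = 3572 * 40 = 142880
resolution = 360 / 142880
= 0.0025 deg/count


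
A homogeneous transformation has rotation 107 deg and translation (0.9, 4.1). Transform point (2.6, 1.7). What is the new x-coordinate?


x' = cos(theta)*px - sin(theta)*py + tx
= -0.2924*2.6 - 0.9563*1.7 + 0.9
= -1.4859


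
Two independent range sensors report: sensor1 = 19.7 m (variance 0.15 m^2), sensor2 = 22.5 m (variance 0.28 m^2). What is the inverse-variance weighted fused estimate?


w1 = (1/var1) / (1/var1 + 1/var2)
   = 6.6667 / (6.6667 + 3.5714) = 0.6512
w2 = 1 - w1 = 0.3488
fused = w1*s1 + w2*s2 = 12.8279 + 7.8488
= 20.6767 m


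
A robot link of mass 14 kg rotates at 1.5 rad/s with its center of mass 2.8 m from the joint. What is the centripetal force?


F = m * omega^2 * r
= 14 * 1.5^2 * 2.8
= 14 * 2.25 * 2.8
= 88.2 N


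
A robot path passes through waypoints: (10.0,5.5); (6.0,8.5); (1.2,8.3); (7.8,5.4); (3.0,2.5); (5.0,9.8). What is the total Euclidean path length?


Segment lengths:
  seg1 = sqrt((-4.0)^2 + (3.0)^2) = 5.0
  seg2 = sqrt((-4.8)^2 + (-0.2)^2) = 4.8042
  seg3 = sqrt((6.6)^2 + (-2.9)^2) = 7.209
  seg4 = sqrt((-4.8)^2 + (-2.9)^2) = 5.608
  seg5 = sqrt((2.0)^2 + (7.3)^2) = 7.569
Total = 30.1902


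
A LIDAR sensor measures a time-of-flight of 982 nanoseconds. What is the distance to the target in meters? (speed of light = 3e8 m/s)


tof = 982 ns = 9.82e-07 s
dist = c * tof / 2
= 3e8 * 9.82e-07 / 2
= 147.3 m


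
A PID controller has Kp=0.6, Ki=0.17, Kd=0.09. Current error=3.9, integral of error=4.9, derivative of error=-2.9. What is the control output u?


u = Kp*e + Ki*int(e) + Kd*de/dt
= 0.6*3.9 + 0.17*4.9 + 0.09*(-2.9)
= 2.34 + 0.833 + -0.261
= 2.912


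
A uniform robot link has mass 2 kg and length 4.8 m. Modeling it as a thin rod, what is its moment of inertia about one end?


I = (1/3) * m * L^2
= (1/3) * 2 * 4.8^2
= 0.333333 * 2 * 23.04
= 15.36 kg*m^2


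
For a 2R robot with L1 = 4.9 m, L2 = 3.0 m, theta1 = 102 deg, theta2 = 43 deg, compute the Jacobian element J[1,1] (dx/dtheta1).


J[1,1] = -L1*sin(t1) - L2*sin(t1+t2)
= -4.9*sin(102) - 3.0*sin(145)
= -6.5137


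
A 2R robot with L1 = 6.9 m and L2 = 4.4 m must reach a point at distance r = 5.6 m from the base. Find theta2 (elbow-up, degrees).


cos(theta2) = (r^2 - L1^2 - L2^2) / (2*L1*L2)
cos(theta2) = (31.36 - 47.61 - 19.36) / 60.72
cos(theta2) = -0.586462
theta2 = 125.9064 degrees


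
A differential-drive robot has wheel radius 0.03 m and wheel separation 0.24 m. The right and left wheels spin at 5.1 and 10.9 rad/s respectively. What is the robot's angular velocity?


vR = r*wR = 0.03*5.1 = 0.153 m/s
vL = r*wL = 0.03*10.9 = 0.327 m/s
v = (vR+vL)/2 = 0.24 m/s
omega = (vR-vL)/L = -0.725 rad/s
angular velocity = -0.725 rad/s


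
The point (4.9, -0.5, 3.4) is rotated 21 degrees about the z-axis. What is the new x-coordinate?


Rotation about z-axis: x' = x*cos(theta) - y*sin(theta)
= 4.9 * 0.9336 - -0.5 * 0.3584
= 4.7537


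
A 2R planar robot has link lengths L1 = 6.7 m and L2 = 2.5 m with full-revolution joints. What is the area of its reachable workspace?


r_max = L1 + L2 = 9.2 m
r_min = |L1 - L2| = 4.2 m
Area = pi*(r_max^2 - r_min^2)
= pi*(84.64 - 17.64)
= pi * 67.0
= 210.4867 m^2


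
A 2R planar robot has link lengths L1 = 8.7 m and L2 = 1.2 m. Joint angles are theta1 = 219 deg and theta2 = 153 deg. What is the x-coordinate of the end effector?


Convert angles to radians: theta1 = 3.8223, theta2 = 2.6704
x = L1*cos(theta1) + L2*cos(theta1+theta2)
x = -6.7612 + 1.1738
x = -5.5874


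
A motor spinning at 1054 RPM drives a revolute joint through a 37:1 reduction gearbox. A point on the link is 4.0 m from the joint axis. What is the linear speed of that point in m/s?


omega_motor = 1054 * 2*pi/60 = 110.3746 rad/s
omega_joint = omega_motor / 37 = 2.9831 rad/s
v = omega_joint * r = 2.9831 * 4.0
= 11.9324 m/s


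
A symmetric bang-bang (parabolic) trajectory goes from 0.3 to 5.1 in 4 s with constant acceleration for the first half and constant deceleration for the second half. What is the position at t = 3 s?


Symmetric rest-to-rest: each phase covers (pf-p0)/2 in time T/2. 0.5*a*(T/2)^2 = (pf-p0)/2 => a = 4*(pf-p0)/T^2
a = 4*(5.1-0.3)/4^2 = 1.2
t = 3 is in the deceleration phase (t > T/2).
p = pf - 0.5*a*(T-t)^2 = 5.1 - 0.5*1.2*1^2
= 4.5


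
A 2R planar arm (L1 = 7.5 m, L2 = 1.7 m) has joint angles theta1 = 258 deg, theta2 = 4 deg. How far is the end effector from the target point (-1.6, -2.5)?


End effector via forward kinematics:
x = L1*cos(t1) + L2*cos(t1+t2) = -1.7959
y = L1*sin(t1) + L2*sin(t1+t2) = -9.0196
Distance to target:
d = sqrt((-1.6 - -1.7959)^2 + (-2.5 - -9.0196)^2)
= sqrt(0.0384 + 42.5047)
= 6.5225 m


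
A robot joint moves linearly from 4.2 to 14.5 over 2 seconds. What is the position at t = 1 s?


s = t/T = 1/2 = 0.5
p(t) = p0 + (pf-p0)*s
= 4.2 + (14.5 - 4.2) * 0.5
= 9.35


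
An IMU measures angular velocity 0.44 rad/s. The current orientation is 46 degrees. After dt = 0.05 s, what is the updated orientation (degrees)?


delta_theta = w * dt = 0.44 * 0.05 = 0.022 rad
= 1.2605 deg
theta_new = 46 + 1.2605 = 47.2605 deg


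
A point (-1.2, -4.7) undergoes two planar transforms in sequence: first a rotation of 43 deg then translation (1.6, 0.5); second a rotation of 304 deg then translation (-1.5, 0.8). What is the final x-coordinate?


After transform 1:
x1 = cos(43)*-1.2 - sin(43)*-4.7 + 1.6 = 3.9278
y1 = sin(43)*-1.2 + cos(43)*-4.7 + 0.5 = -3.7558
After transform 2:
x2 = cos(304)*3.9278 - sin(304)*-3.7558 + -1.5
= -2.4173


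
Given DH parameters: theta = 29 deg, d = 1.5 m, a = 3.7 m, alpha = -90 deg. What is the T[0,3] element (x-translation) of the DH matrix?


T[0,3] = a * cos(theta)
= 3.7 * cos(29 deg)
= 3.7 * 0.8746
= 3.2361


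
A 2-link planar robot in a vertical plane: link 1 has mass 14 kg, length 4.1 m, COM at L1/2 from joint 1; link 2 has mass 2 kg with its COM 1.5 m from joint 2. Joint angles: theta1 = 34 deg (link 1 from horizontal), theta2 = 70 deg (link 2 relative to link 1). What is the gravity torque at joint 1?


Horizontal distance from joint 1 to link-1 COM:
  x_c1 = (L1/2)*cos(t1) = 2.05 * 0.829 = 1.6995 m
Horizontal distance from joint 1 to link-2 COM:
  x_c2 = L1*cos(t1) + Lc2*cos(t1+t2)
       = 4.1*0.829 + 1.5*-0.2419 = 3.0362 m
tau1 = m1*g*x_c1 + m2*g*x_c2
     = 14*9.81*1.6995 + 2*9.81*3.0362
     = 233.413 + 59.5697
     = 292.9827 Nm


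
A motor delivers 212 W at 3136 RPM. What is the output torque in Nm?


omega = 3136 * 2*pi/60 = 328.4012 rad/s
tau = P / omega = 212 / 328.4012
= 0.6456 Nm


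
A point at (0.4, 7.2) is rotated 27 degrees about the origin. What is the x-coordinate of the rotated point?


x' = x*cos(theta) - y*sin(theta)
cos(27 deg) = 0.891, sin(27 deg) = 0.454
x' = 0.4 * 0.891 - 7.2 * 0.454
= 0.3564 - 3.2687
= -2.9123


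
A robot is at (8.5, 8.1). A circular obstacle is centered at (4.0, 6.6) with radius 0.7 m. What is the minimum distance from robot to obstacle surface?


center_dist = sqrt((8.5-4.0)^2 + (8.1-6.6)^2)
= sqrt(20.25 + 2.25)
= 4.7434
min_dist = center_dist - radius = 4.7434 - 0.7 = 4.0434 m


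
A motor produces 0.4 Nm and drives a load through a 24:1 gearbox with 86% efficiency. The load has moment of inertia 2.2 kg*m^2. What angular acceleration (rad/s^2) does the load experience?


tau_out = tau_motor * N * eta
= 0.4 * 24 * 0.86 = 8.256 Nm
alpha = tau_out / I = 8.256 / 2.2
= 3.7527 rad/s^2


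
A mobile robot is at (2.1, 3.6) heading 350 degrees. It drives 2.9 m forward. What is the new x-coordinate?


x_new = x0 + d*cos(theta)
= 2.1 + 2.9*cos(350)
= 2.1 + 2.8559
= 4.9559


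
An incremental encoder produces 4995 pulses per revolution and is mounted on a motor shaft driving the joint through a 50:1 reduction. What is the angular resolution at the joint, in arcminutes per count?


counts per rev = 4995
effective counts at joint = 4995 * 50 = 249750
resolution = 360*60 / 249750
= 0.0865 arcmin/count


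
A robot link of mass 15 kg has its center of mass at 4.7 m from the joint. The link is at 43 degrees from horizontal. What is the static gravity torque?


tau = m*g*L*cos(angle)
= 15 * 9.81 * 4.7 * cos(43 deg)
= 15 * 9.81 * 4.7 * 0.7314
= 505.8079 Nm


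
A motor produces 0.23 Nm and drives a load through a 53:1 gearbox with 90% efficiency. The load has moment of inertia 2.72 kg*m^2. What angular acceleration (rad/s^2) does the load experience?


tau_out = tau_motor * N * eta
= 0.23 * 53 * 0.9 = 10.971 Nm
alpha = tau_out / I = 10.971 / 2.72
= 4.0335 rad/s^2


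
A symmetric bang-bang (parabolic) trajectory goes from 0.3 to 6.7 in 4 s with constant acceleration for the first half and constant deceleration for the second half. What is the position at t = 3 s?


Symmetric rest-to-rest: each phase covers (pf-p0)/2 in time T/2. 0.5*a*(T/2)^2 = (pf-p0)/2 => a = 4*(pf-p0)/T^2
a = 4*(6.7-0.3)/4^2 = 1.6
t = 3 is in the deceleration phase (t > T/2).
p = pf - 0.5*a*(T-t)^2 = 6.7 - 0.5*1.6*1^2
= 5.9


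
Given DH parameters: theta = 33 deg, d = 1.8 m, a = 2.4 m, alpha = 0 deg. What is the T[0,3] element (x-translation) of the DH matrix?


T[0,3] = a * cos(theta)
= 2.4 * cos(33 deg)
= 2.4 * 0.8387
= 2.0128


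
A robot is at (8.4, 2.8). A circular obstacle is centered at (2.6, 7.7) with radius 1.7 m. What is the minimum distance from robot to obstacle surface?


center_dist = sqrt((8.4-2.6)^2 + (2.8-7.7)^2)
= sqrt(33.64 + 24.01)
= 7.5928
min_dist = center_dist - radius = 7.5928 - 1.7 = 5.8928 m


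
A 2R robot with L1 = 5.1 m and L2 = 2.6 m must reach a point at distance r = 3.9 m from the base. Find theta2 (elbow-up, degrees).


cos(theta2) = (r^2 - L1^2 - L2^2) / (2*L1*L2)
cos(theta2) = (15.21 - 26.01 - 6.76) / 26.52
cos(theta2) = -0.662142
theta2 = 131.4634 degrees


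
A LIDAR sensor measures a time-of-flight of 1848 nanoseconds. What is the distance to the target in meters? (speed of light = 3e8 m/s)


tof = 1848 ns = 1.848e-06 s
dist = c * tof / 2
= 3e8 * 1.848e-06 / 2
= 277.2 m


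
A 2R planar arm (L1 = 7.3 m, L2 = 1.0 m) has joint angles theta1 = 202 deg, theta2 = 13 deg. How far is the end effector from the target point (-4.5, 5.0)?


End effector via forward kinematics:
x = L1*cos(t1) + L2*cos(t1+t2) = -7.5876
y = L1*sin(t1) + L2*sin(t1+t2) = -3.3082
Distance to target:
d = sqrt((-4.5 - -7.5876)^2 + (5.0 - -3.3082)^2)
= sqrt(9.5332 + 69.0263)
= 8.8634 m


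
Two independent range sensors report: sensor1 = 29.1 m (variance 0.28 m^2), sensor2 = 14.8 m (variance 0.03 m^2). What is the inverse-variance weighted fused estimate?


w1 = (1/var1) / (1/var1 + 1/var2)
   = 3.5714 / (3.5714 + 33.3333) = 0.0968
w2 = 1 - w1 = 0.9032
fused = w1*s1 + w2*s2 = 2.8161 + 13.3677
= 16.1839 m


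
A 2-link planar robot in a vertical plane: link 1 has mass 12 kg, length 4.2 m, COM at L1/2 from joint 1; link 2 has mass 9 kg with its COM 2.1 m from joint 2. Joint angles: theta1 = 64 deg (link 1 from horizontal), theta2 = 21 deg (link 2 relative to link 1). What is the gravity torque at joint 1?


Horizontal distance from joint 1 to link-1 COM:
  x_c1 = (L1/2)*cos(t1) = 2.1 * 0.4384 = 0.9206 m
Horizontal distance from joint 1 to link-2 COM:
  x_c2 = L1*cos(t1) + Lc2*cos(t1+t2)
       = 4.2*0.4384 + 2.1*0.0872 = 2.0242 m
tau1 = m1*g*x_c1 + m2*g*x_c2
     = 12*9.81*0.9206 + 9*9.81*2.0242
     = 108.3706 + 178.7154
     = 287.086 Nm


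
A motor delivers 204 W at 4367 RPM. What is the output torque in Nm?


omega = 4367 * 2*pi/60 = 457.3112 rad/s
tau = P / omega = 204 / 457.3112
= 0.4461 Nm


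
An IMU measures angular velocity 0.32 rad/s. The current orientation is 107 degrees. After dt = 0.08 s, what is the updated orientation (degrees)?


delta_theta = w * dt = 0.32 * 0.08 = 0.0256 rad
= 1.4668 deg
theta_new = 107 + 1.4668 = 108.4668 deg


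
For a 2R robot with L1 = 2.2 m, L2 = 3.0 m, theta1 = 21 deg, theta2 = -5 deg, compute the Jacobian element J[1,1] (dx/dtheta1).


J[1,1] = -L1*sin(t1) - L2*sin(t1+t2)
= -2.2*sin(21) - 3.0*sin(16)
= -1.6153


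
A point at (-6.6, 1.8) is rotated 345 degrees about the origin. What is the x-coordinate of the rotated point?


x' = x*cos(theta) - y*sin(theta)
cos(345 deg) = 0.9659, sin(345 deg) = -0.2588
x' = -6.6 * 0.9659 - 1.8 * -0.2588
= -6.3751 - -0.4659
= -5.9092


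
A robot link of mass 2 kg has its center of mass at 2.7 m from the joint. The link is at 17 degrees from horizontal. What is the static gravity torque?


tau = m*g*L*cos(angle)
= 2 * 9.81 * 2.7 * cos(17 deg)
= 2 * 9.81 * 2.7 * 0.9563
= 50.6593 Nm


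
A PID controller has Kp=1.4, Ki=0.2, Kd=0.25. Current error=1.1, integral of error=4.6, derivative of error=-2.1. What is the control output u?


u = Kp*e + Ki*int(e) + Kd*de/dt
= 1.4*1.1 + 0.2*4.6 + 0.25*(-2.1)
= 1.54 + 0.92 + -0.525
= 1.935


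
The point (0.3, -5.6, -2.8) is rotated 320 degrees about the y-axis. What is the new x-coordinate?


Rotation about y-axis: x' = x*cos(theta) + z*sin(theta)
= 0.3 * 0.766 + -2.8 * -0.6428
= 2.0296


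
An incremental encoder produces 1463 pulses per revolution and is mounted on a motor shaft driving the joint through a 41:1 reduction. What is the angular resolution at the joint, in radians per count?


counts per rev = 1463
effective counts at joint = 1463 * 41 = 59983
resolution = 2*pi / 59983
= 1.0475e-04 rad/count


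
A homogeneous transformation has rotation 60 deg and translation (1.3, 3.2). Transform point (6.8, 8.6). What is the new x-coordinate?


x' = cos(theta)*px - sin(theta)*py + tx
= 0.5*6.8 - 0.866*8.6 + 1.3
= -2.7478


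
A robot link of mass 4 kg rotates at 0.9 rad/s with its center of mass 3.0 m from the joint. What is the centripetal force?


F = m * omega^2 * r
= 4 * 0.9^2 * 3.0
= 4 * 0.81 * 3.0
= 9.72 N


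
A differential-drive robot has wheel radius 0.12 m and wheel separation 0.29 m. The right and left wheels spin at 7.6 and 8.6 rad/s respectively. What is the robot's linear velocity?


vR = r*wR = 0.12*7.6 = 0.912 m/s
vL = r*wL = 0.12*8.6 = 1.032 m/s
v = (vR+vL)/2 = 0.972 m/s
omega = (vR-vL)/L = -0.4138 rad/s
linear velocity = 0.972 m/s


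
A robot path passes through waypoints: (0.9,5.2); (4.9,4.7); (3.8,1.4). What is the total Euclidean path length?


Segment lengths:
  seg1 = sqrt((4.0)^2 + (-0.5)^2) = 4.0311
  seg2 = sqrt((-1.1)^2 + (-3.3)^2) = 3.4785
Total = 7.5096


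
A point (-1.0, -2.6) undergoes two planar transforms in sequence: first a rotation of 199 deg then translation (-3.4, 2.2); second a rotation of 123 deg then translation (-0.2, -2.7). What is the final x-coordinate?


After transform 1:
x1 = cos(199)*-1.0 - sin(199)*-2.6 + -3.4 = -3.301
y1 = sin(199)*-1.0 + cos(199)*-2.6 + 2.2 = 4.9839
After transform 2:
x2 = cos(123)*-3.301 - sin(123)*4.9839 + -0.2
= -2.582


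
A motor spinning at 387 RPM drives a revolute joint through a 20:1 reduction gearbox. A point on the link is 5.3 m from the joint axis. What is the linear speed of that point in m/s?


omega_motor = 387 * 2*pi/60 = 40.5265 rad/s
omega_joint = omega_motor / 20 = 2.0263 rad/s
v = omega_joint * r = 2.0263 * 5.3
= 10.7395 m/s


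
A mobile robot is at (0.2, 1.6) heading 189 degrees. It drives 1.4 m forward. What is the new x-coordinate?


x_new = x0 + d*cos(theta)
= 0.2 + 1.4*cos(189)
= 0.2 + -1.3828
= -1.1828


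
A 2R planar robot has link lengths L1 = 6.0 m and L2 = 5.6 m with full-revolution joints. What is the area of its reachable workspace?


r_max = L1 + L2 = 11.6 m
r_min = |L1 - L2| = 0.4 m
Area = pi*(r_max^2 - r_min^2)
= pi*(134.56 - 0.16)
= pi * 134.4
= 422.2301 m^2


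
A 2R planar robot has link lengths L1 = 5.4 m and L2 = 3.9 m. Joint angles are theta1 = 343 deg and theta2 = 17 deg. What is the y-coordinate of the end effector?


Convert angles to radians: theta1 = 5.9865, theta2 = 0.2967
y = L1*sin(theta1) + L2*sin(theta1+theta2)
y = -1.5788 + -0.0
y = -1.5788


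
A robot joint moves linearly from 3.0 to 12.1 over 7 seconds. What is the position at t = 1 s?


s = t/T = 1/7 = 0.1429
p(t) = p0 + (pf-p0)*s
= 3.0 + (12.1 - 3.0) * 0.1429
= 4.3


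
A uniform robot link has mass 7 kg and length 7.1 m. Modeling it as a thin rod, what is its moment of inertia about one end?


I = (1/3) * m * L^2
= (1/3) * 7 * 7.1^2
= 0.333333 * 7 * 50.41
= 117.6233 kg*m^2


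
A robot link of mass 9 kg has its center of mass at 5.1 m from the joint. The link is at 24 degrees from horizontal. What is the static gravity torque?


tau = m*g*L*cos(angle)
= 9 * 9.81 * 5.1 * cos(24 deg)
= 9 * 9.81 * 5.1 * 0.9135
= 411.3503 Nm


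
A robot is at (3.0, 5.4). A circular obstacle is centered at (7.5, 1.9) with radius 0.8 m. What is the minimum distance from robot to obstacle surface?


center_dist = sqrt((3.0-7.5)^2 + (5.4-1.9)^2)
= sqrt(20.25 + 12.25)
= 5.7009
min_dist = center_dist - radius = 5.7009 - 0.8 = 4.9009 m


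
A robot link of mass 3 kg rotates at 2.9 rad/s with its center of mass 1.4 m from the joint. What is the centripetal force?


F = m * omega^2 * r
= 3 * 2.9^2 * 1.4
= 3 * 8.41 * 1.4
= 35.322 N


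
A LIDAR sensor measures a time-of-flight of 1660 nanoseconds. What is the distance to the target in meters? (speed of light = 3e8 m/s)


tof = 1660 ns = 1.66e-06 s
dist = c * tof / 2
= 3e8 * 1.66e-06 / 2
= 249.0 m


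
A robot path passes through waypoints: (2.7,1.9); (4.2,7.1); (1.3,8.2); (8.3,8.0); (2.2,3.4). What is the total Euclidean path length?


Segment lengths:
  seg1 = sqrt((1.5)^2 + (5.2)^2) = 5.412
  seg2 = sqrt((-2.9)^2 + (1.1)^2) = 3.1016
  seg3 = sqrt((7.0)^2 + (-0.2)^2) = 7.0029
  seg4 = sqrt((-6.1)^2 + (-4.6)^2) = 7.64
Total = 23.1565


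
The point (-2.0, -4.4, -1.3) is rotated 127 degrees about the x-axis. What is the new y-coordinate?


Rotation about x-axis: y' = y*cos(theta) - z*sin(theta)
= -4.4 * -0.6018 - -1.3 * 0.7986
= 3.6862


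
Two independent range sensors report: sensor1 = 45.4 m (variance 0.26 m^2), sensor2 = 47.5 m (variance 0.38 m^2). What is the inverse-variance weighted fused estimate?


w1 = (1/var1) / (1/var1 + 1/var2)
   = 3.8462 / (3.8462 + 2.6316) = 0.5938
w2 = 1 - w1 = 0.4062
fused = w1*s1 + w2*s2 = 26.9563 + 19.2969
= 46.2531 m


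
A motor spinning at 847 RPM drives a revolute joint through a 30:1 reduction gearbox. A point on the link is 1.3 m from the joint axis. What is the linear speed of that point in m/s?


omega_motor = 847 * 2*pi/60 = 88.6976 rad/s
omega_joint = omega_motor / 30 = 2.9566 rad/s
v = omega_joint * r = 2.9566 * 1.3
= 3.8436 m/s


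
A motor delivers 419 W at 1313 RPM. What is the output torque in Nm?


omega = 1313 * 2*pi/60 = 137.497 rad/s
tau = P / omega = 419 / 137.497
= 3.0473 Nm


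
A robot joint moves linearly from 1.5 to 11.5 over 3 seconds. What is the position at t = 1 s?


s = t/T = 1/3 = 0.3333
p(t) = p0 + (pf-p0)*s
= 1.5 + (11.5 - 1.5) * 0.3333
= 4.8333


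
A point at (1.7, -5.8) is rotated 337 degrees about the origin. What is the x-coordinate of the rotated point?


x' = x*cos(theta) - y*sin(theta)
cos(337 deg) = 0.9205, sin(337 deg) = -0.3907
x' = 1.7 * 0.9205 - -5.8 * -0.3907
= 1.5649 - 2.2662
= -0.7014


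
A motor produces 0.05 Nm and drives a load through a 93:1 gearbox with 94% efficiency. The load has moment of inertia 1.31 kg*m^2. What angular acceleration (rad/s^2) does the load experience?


tau_out = tau_motor * N * eta
= 0.05 * 93 * 0.94 = 4.371 Nm
alpha = tau_out / I = 4.371 / 1.31
= 3.3366 rad/s^2


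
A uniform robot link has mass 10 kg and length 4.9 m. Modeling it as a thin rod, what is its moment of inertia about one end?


I = (1/3) * m * L^2
= (1/3) * 10 * 4.9^2
= 0.333333 * 10 * 24.01
= 80.0333 kg*m^2


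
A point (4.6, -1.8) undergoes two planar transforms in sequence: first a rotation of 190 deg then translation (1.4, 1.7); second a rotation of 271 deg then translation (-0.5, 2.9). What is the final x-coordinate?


After transform 1:
x1 = cos(190)*4.6 - sin(190)*-1.8 + 1.4 = -3.4427
y1 = sin(190)*4.6 + cos(190)*-1.8 + 1.7 = 2.6739
After transform 2:
x2 = cos(271)*-3.4427 - sin(271)*2.6739 + -0.5
= 2.1134


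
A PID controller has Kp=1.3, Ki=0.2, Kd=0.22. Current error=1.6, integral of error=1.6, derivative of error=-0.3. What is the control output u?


u = Kp*e + Ki*int(e) + Kd*de/dt
= 1.3*1.6 + 0.2*1.6 + 0.22*(-0.3)
= 2.08 + 0.32 + -0.066
= 2.334


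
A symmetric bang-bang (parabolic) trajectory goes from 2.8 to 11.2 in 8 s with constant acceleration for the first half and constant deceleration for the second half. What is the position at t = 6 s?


Symmetric rest-to-rest: each phase covers (pf-p0)/2 in time T/2. 0.5*a*(T/2)^2 = (pf-p0)/2 => a = 4*(pf-p0)/T^2
a = 4*(11.2-2.8)/8^2 = 0.525
t = 6 is in the deceleration phase (t > T/2).
p = pf - 0.5*a*(T-t)^2 = 11.2 - 0.5*0.525*2^2
= 10.15


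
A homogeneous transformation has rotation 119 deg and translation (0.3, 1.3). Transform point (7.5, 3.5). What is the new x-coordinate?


x' = cos(theta)*px - sin(theta)*py + tx
= -0.4848*7.5 - 0.8746*3.5 + 0.3
= -6.3972


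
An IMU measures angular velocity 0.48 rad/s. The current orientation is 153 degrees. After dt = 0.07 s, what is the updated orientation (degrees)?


delta_theta = w * dt = 0.48 * 0.07 = 0.0336 rad
= 1.9251 deg
theta_new = 153 + 1.9251 = 154.9251 deg


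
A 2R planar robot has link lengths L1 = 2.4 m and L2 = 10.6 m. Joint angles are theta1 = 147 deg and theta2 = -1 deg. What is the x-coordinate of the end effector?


Convert angles to radians: theta1 = 2.5656, theta2 = -0.0175
x = L1*cos(theta1) + L2*cos(theta1+theta2)
x = -2.0128 + -8.7878
x = -10.8006


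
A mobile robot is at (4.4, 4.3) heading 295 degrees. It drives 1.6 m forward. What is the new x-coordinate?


x_new = x0 + d*cos(theta)
= 4.4 + 1.6*cos(295)
= 4.4 + 0.6762
= 5.0762


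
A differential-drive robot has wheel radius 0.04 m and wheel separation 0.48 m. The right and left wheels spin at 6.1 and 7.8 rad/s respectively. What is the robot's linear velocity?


vR = r*wR = 0.04*6.1 = 0.244 m/s
vL = r*wL = 0.04*7.8 = 0.312 m/s
v = (vR+vL)/2 = 0.278 m/s
omega = (vR-vL)/L = -0.1417 rad/s
linear velocity = 0.278 m/s


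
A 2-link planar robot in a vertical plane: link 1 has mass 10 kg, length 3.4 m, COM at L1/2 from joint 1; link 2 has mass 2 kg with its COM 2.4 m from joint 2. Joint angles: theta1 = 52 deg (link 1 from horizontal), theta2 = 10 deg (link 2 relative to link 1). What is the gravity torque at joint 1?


Horizontal distance from joint 1 to link-1 COM:
  x_c1 = (L1/2)*cos(t1) = 1.7 * 0.6157 = 1.0466 m
Horizontal distance from joint 1 to link-2 COM:
  x_c2 = L1*cos(t1) + Lc2*cos(t1+t2)
       = 3.4*0.6157 + 2.4*0.4695 = 3.22 m
tau1 = m1*g*x_c1 + m2*g*x_c2
     = 10*9.81*1.0466 + 2*9.81*3.22
     = 102.6739 + 63.176
     = 165.8499 Nm


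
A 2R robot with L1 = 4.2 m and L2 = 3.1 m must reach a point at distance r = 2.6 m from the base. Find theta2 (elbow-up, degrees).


cos(theta2) = (r^2 - L1^2 - L2^2) / (2*L1*L2)
cos(theta2) = (6.76 - 17.64 - 9.61) / 26.04
cos(theta2) = -0.786866
theta2 = 141.8936 degrees


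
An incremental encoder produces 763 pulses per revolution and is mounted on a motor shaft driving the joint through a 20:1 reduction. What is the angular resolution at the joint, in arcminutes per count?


counts per rev = 763
effective counts at joint = 763 * 20 = 15260
resolution = 360*60 / 15260
= 1.4155 arcmin/count


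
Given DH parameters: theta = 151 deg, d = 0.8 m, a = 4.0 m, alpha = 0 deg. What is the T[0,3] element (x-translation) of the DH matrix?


T[0,3] = a * cos(theta)
= 4.0 * cos(151 deg)
= 4.0 * -0.8746
= -3.4985


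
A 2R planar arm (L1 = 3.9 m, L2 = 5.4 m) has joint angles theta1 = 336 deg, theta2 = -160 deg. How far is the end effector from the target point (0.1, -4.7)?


End effector via forward kinematics:
x = L1*cos(t1) + L2*cos(t1+t2) = -1.824
y = L1*sin(t1) + L2*sin(t1+t2) = -1.2096
Distance to target:
d = sqrt((0.1 - -1.824)^2 + (-4.7 - -1.2096)^2)
= sqrt(3.7018 + 12.183)
= 3.9856 m


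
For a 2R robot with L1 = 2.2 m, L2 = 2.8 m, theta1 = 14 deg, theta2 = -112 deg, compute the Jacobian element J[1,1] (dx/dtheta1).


J[1,1] = -L1*sin(t1) - L2*sin(t1+t2)
= -2.2*sin(14) - 2.8*sin(-98)
= 2.2405


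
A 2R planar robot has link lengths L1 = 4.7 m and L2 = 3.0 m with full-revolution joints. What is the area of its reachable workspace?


r_max = L1 + L2 = 7.7 m
r_min = |L1 - L2| = 1.7 m
Area = pi*(r_max^2 - r_min^2)
= pi*(59.29 - 2.89)
= pi * 56.4
= 177.1858 m^2


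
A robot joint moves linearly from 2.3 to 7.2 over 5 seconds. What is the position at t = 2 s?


s = t/T = 2/5 = 0.4
p(t) = p0 + (pf-p0)*s
= 2.3 + (7.2 - 2.3) * 0.4
= 4.26


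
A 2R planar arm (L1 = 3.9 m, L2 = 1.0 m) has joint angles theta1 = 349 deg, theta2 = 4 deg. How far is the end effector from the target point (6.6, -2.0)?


End effector via forward kinematics:
x = L1*cos(t1) + L2*cos(t1+t2) = 4.8209
y = L1*sin(t1) + L2*sin(t1+t2) = -0.866
Distance to target:
d = sqrt((6.6 - 4.8209)^2 + (-2.0 - -0.866)^2)
= sqrt(3.1652 + 1.2859)
= 2.1098 m


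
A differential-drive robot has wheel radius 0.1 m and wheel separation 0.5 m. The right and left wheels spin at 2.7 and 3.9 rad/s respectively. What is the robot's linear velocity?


vR = r*wR = 0.1*2.7 = 0.27 m/s
vL = r*wL = 0.1*3.9 = 0.39 m/s
v = (vR+vL)/2 = 0.33 m/s
omega = (vR-vL)/L = -0.24 rad/s
linear velocity = 0.33 m/s


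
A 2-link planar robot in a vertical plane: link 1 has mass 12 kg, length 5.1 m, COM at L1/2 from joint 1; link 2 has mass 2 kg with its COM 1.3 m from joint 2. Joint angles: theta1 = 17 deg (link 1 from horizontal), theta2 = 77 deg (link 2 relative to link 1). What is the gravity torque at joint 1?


Horizontal distance from joint 1 to link-1 COM:
  x_c1 = (L1/2)*cos(t1) = 2.55 * 0.9563 = 2.4386 m
Horizontal distance from joint 1 to link-2 COM:
  x_c2 = L1*cos(t1) + Lc2*cos(t1+t2)
       = 5.1*0.9563 + 1.3*-0.0698 = 4.7865 m
tau1 = m1*g*x_c1 + m2*g*x_c2
     = 12*9.81*2.4386 + 2*9.81*4.7865
     = 287.0693 + 93.9106
     = 380.9799 Nm


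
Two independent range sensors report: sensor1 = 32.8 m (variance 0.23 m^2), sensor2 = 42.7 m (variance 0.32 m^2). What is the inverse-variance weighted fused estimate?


w1 = (1/var1) / (1/var1 + 1/var2)
   = 4.3478 / (4.3478 + 3.125) = 0.5818
w2 = 1 - w1 = 0.4182
fused = w1*s1 + w2*s2 = 19.0836 + 17.8564
= 36.94 m


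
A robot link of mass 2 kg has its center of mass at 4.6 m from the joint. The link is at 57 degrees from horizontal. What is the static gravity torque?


tau = m*g*L*cos(angle)
= 2 * 9.81 * 4.6 * cos(57 deg)
= 2 * 9.81 * 4.6 * 0.5446
= 49.1548 Nm


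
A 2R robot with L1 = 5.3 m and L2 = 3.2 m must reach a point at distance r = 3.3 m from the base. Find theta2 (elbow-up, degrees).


cos(theta2) = (r^2 - L1^2 - L2^2) / (2*L1*L2)
cos(theta2) = (10.89 - 28.09 - 10.24) / 33.92
cos(theta2) = -0.808962
theta2 = 143.9947 degrees


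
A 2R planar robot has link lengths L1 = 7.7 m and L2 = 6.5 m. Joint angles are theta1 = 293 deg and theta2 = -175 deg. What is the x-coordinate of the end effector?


Convert angles to radians: theta1 = 5.1138, theta2 = -3.0543
x = L1*cos(theta1) + L2*cos(theta1+theta2)
x = 3.0086 + -3.0516
x = -0.0429


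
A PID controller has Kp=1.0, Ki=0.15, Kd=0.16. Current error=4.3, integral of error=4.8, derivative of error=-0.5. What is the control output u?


u = Kp*e + Ki*int(e) + Kd*de/dt
= 1.0*4.3 + 0.15*4.8 + 0.16*(-0.5)
= 4.3 + 0.72 + -0.08
= 4.94


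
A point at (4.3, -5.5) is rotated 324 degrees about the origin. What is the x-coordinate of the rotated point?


x' = x*cos(theta) - y*sin(theta)
cos(324 deg) = 0.809, sin(324 deg) = -0.5878
x' = 4.3 * 0.809 - -5.5 * -0.5878
= 3.4788 - 3.2328
= 0.246


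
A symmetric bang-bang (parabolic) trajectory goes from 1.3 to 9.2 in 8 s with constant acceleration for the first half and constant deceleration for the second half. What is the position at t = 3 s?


Symmetric rest-to-rest: each phase covers (pf-p0)/2 in time T/2. 0.5*a*(T/2)^2 = (pf-p0)/2 => a = 4*(pf-p0)/T^2
a = 4*(9.2-1.3)/8^2 = 0.4937
t = 3 is in the acceleration phase (t <= T/2).
p = p0 + 0.5*a*t^2 = 1.3 + 0.5*0.4937*3^2
= 3.5219


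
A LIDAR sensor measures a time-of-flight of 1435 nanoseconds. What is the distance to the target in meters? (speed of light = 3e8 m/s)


tof = 1435 ns = 1.435e-06 s
dist = c * tof / 2
= 3e8 * 1.435e-06 / 2
= 215.25 m


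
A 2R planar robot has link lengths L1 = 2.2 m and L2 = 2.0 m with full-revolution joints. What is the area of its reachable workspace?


r_max = L1 + L2 = 4.2 m
r_min = |L1 - L2| = 0.2 m
Area = pi*(r_max^2 - r_min^2)
= pi*(17.64 - 0.04)
= pi * 17.6
= 55.292 m^2


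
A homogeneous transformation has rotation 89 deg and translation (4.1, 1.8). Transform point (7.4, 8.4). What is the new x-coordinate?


x' = cos(theta)*px - sin(theta)*py + tx
= 0.0175*7.4 - 0.9998*8.4 + 4.1
= -4.1696


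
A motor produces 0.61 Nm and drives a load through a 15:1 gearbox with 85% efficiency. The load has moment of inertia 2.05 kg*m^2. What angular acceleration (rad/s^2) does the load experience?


tau_out = tau_motor * N * eta
= 0.61 * 15 * 0.85 = 7.7775 Nm
alpha = tau_out / I = 7.7775 / 2.05
= 3.7939 rad/s^2


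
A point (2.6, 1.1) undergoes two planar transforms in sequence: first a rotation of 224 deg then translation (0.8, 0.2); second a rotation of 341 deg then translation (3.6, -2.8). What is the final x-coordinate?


After transform 1:
x1 = cos(224)*2.6 - sin(224)*1.1 + 0.8 = -0.3062
y1 = sin(224)*2.6 + cos(224)*1.1 + 0.2 = -2.3974
After transform 2:
x2 = cos(341)*-0.3062 - sin(341)*-2.3974 + 3.6
= 2.53


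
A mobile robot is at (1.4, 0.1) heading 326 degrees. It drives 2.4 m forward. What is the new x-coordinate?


x_new = x0 + d*cos(theta)
= 1.4 + 2.4*cos(326)
= 1.4 + 1.9897
= 3.3897


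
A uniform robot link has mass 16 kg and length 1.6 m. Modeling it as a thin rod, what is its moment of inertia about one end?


I = (1/3) * m * L^2
= (1/3) * 16 * 1.6^2
= 0.333333 * 16 * 2.56
= 13.6533 kg*m^2


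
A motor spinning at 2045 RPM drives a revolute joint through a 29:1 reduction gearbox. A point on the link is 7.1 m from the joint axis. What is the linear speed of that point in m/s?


omega_motor = 2045 * 2*pi/60 = 214.1519 rad/s
omega_joint = omega_motor / 29 = 7.3845 rad/s
v = omega_joint * r = 7.3845 * 7.1
= 52.4303 m/s


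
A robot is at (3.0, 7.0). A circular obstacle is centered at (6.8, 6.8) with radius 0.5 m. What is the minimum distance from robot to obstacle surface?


center_dist = sqrt((3.0-6.8)^2 + (7.0-6.8)^2)
= sqrt(14.44 + 0.04)
= 3.8053
min_dist = center_dist - radius = 3.8053 - 0.5 = 3.3053 m


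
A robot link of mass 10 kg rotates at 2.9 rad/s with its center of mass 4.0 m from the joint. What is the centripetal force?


F = m * omega^2 * r
= 10 * 2.9^2 * 4.0
= 10 * 8.41 * 4.0
= 336.4 N


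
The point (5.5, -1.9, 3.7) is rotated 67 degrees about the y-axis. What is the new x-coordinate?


Rotation about y-axis: x' = x*cos(theta) + z*sin(theta)
= 5.5 * 0.3907 + 3.7 * 0.9205
= 5.5549


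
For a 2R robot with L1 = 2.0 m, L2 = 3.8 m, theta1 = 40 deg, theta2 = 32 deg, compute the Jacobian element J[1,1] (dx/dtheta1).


J[1,1] = -L1*sin(t1) - L2*sin(t1+t2)
= -2.0*sin(40) - 3.8*sin(72)
= -4.8996


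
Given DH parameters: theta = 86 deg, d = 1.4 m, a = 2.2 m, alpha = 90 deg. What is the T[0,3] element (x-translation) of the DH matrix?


T[0,3] = a * cos(theta)
= 2.2 * cos(86 deg)
= 2.2 * 0.0698
= 0.1535


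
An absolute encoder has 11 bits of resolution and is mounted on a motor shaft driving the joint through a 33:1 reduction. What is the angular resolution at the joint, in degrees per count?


counts = 2^11 = 2048
effective counts at joint = 2048 * 33 = 67584
resolution = 360 / 67584
= 0.0053 deg/count


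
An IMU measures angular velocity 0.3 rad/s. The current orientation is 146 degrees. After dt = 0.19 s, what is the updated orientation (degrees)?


delta_theta = w * dt = 0.3 * 0.19 = 0.057 rad
= 3.2659 deg
theta_new = 146 + 3.2659 = 149.2659 deg


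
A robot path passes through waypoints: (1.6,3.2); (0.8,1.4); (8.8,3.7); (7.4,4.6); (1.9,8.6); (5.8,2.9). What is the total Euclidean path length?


Segment lengths:
  seg1 = sqrt((-0.8)^2 + (-1.8)^2) = 1.9698
  seg2 = sqrt((8.0)^2 + (2.3)^2) = 8.3241
  seg3 = sqrt((-1.4)^2 + (0.9)^2) = 1.6643
  seg4 = sqrt((-5.5)^2 + (4.0)^2) = 6.8007
  seg5 = sqrt((3.9)^2 + (-5.7)^2) = 6.9065
Total = 25.6654


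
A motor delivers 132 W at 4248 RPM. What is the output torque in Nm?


omega = 4248 * 2*pi/60 = 444.8495 rad/s
tau = P / omega = 132 / 444.8495
= 0.2967 Nm


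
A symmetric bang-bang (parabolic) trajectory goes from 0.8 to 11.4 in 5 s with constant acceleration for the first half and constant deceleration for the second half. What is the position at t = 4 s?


Symmetric rest-to-rest: each phase covers (pf-p0)/2 in time T/2. 0.5*a*(T/2)^2 = (pf-p0)/2 => a = 4*(pf-p0)/T^2
a = 4*(11.4-0.8)/5^2 = 1.696
t = 4 is in the deceleration phase (t > T/2).
p = pf - 0.5*a*(T-t)^2 = 11.4 - 0.5*1.696*1^2
= 10.552
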